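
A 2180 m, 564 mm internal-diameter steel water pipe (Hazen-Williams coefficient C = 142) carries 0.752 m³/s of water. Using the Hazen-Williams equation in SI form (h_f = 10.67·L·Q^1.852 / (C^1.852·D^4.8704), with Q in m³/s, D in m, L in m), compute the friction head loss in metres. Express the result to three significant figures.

h_f ≈ 23.1 m

h_f = 10.67·2180·0.752^1.852 / (142^1.852·0.564^4.8704) = 23.05 m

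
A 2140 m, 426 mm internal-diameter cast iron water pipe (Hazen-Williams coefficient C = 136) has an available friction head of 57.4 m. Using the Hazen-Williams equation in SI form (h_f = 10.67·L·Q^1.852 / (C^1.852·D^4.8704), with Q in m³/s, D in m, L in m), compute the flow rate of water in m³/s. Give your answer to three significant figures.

Rearranging: Q = [h_f·C^1.852·D^4.8704 / (10.67·L)]^(1/1.852)
Q = [57.4·136^1.852·0.426^4.8704 / (10.67·2140)]^0.540 = 0.5692 m³/s

Q ≈ 0.569 m³/s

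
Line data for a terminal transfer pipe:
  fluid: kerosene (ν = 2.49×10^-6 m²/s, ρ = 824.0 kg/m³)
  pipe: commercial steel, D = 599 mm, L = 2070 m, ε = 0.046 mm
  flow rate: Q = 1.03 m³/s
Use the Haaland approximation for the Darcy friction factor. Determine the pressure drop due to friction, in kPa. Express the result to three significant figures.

V = 4Q/(πD²) = 4·1.03/(π·0.599²) = 3.655 m/s
Re = VD/ν = 3.655·0.599/2.49×10^-6 = 8.79×10^5 → turbulent
ε/D = 0.046/599 = 7.68×10^-5
Haaland: f = 0.01313
h_f = f(L/D)V²/(2g) = 0.01313·(2070/0.599)·3.655²/(2·9.81) = 30.90 m
Δp = ρg·h_f = 824.0·9.81·30.90 = 249.8 kPa

Δp ≈ 250 kPa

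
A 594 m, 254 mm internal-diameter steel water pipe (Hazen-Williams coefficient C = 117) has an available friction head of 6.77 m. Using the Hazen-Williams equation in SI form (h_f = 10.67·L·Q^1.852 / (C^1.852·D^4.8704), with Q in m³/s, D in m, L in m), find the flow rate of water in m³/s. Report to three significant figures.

Q ≈ 0.0792 m³/s

Rearranging: Q = [h_f·C^1.852·D^4.8704 / (10.67·L)]^(1/1.852)
Q = [6.77·117^1.852·0.254^4.8704 / (10.67·594)]^0.540 = 0.07918 m³/s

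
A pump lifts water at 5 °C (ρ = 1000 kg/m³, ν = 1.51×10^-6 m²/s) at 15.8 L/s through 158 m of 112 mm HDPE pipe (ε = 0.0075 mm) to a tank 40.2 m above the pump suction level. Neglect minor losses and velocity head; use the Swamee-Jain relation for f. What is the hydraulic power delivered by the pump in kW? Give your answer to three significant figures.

V = 4Q/(πD²) = 1.604 m/s; Re = 1.19×10^5; ε/D = 6.70×10^-5; f = 0.01767
h_f = f(L/D)V²/2g = 3.268 m
Total head H = z + h_f = 40.2 + 3.268 = 43.47 m
P_hyd = ρgQH = 1000·9.81·0.0158·43.47 = 6.738 kW

P_hyd ≈ 6.74 kW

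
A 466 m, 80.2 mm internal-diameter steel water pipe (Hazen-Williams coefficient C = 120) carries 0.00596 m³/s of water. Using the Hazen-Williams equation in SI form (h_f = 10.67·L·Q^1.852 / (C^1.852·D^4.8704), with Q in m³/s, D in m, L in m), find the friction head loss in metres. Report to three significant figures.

h_f = 10.67·466·0.00596^1.852 / (120^1.852·0.0802^4.8704) = 11.56 m

h_f ≈ 11.6 m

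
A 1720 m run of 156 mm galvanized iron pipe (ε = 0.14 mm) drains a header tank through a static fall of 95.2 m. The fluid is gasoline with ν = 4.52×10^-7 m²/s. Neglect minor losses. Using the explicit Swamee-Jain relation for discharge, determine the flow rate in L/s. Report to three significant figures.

Q ≈ 56.4 L/s

Swamee-Jain (Type II): Q = -0.965·√(gD⁵h_f/L)·ln[ε/(3.7D) + √(3.17ν²L/(gD³h_f))]
√(gD⁵h_f/L) = √(9.81·0.156⁵·95.2/1720) = 0.007083
ε/(3.7D) = 2.43×10^-4; √(3.17ν²L/(gD³h_f)) = 1.77×10^-5
Q = -0.965·0.007083·ln(2.603×10^-4) = 0.05641 m³/s
Check: V = 2.95 m/s, Re = 1.02×10^6, f = 0.01954, h_f = 95.7 m ≈ 95.2 m ✓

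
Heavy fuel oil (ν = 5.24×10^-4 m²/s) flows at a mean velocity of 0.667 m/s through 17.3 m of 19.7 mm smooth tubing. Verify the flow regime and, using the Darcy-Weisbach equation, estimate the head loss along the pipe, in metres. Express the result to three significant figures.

h_f ≈ 50.8 m

Re = VD/ν = 0.667·0.01970/5.24×10^-4 = 25.1 → laminar (Re < 2300)
f = 64/Re = 2.552
h_f = f(L/D)V²/(2g) = 2.552·(17.3/0.01970)·0.667²/(2·9.81) = 50.82 m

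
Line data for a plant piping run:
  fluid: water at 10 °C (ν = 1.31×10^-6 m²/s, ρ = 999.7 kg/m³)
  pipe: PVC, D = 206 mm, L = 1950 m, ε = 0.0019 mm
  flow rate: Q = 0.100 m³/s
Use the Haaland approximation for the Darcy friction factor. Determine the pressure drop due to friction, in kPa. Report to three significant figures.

Δp ≈ 566 kPa

V = 4Q/(πD²) = 4·0.100/(π·0.206²) = 3.000 m/s
Re = VD/ν = 3.000·0.206/1.31×10^-6 = 4.72×10^5 → turbulent
ε/D = 0.0019/206 = 9.22×10^-6
Haaland: f = 0.01330
h_f = f(L/D)V²/(2g) = 0.01330·(1950/0.206)·3.000²/(2·9.81) = 57.76 m
Δp = ρg·h_f = 999.7·9.81·57.76 = 566.5 kPa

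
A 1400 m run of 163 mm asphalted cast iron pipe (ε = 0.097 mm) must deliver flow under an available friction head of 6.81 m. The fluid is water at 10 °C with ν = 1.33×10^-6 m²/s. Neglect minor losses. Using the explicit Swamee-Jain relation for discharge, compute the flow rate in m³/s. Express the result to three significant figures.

Swamee-Jain (Type II): Q = -0.965·√(gD⁵h_f/L)·ln[ε/(3.7D) + √(3.17ν²L/(gD³h_f))]
√(gD⁵h_f/L) = √(9.81·0.163⁵·6.81/1400) = 0.002343
ε/(3.7D) = 1.61×10^-4; √(3.17ν²L/(gD³h_f)) = 1.65×10^-4
Q = -0.965·0.002343·ln(3.256×10^-4) = 0.01816 m³/s
Check: V = 0.870 m/s, Re = 1.07×10^5, f = 0.02066, h_f = 6.85 m ≈ 6.81 m ✓

Q ≈ 0.0182 m³/s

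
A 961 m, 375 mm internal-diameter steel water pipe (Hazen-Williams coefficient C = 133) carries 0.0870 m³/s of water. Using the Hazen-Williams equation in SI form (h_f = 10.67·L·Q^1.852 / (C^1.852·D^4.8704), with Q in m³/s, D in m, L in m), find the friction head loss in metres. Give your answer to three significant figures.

h_f = 10.67·961·0.0870^1.852 / (133^1.852·0.375^4.8704) = 1.542 m

h_f ≈ 1.54 m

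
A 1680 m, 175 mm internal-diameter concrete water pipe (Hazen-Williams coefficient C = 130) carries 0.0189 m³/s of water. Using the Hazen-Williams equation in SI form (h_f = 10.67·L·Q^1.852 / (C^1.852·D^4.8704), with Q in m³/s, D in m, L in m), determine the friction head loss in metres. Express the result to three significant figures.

h_f = 10.67·1680·0.0189^1.852 / (130^1.852·0.175^4.8704) = 6.810 m

h_f ≈ 6.81 m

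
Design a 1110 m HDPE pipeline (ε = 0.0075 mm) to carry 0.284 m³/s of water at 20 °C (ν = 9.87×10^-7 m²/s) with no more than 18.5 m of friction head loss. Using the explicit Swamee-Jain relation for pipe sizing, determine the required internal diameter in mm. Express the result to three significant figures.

Swamee-Jain (Type III): D = 0.66·[ε^1.25·(LQ²/(gh_f))^4.75 + ν·Q^9.4·(L/(gh_f))^5.2]^0.04
LQ²/(gh_f) = 0.4933; L/(gh_f) = 6.116
Term 1 = ε^1.25·(…)^4.75 = 1.37×10^-8; Term 2 = ν·Q^9.4·(…)^5.2 = 8.81×10^-8
D = 0.66·(1.37×10^-8 + 8.81×10^-8)^0.04 = 0.3466 m = 347 mm
Check: V = 3.01 m/s, Re = 1.06×10^6, f = 0.01203, h_f = 17.8 m ≈ 18.5 m ✓

D ≈ 347 mm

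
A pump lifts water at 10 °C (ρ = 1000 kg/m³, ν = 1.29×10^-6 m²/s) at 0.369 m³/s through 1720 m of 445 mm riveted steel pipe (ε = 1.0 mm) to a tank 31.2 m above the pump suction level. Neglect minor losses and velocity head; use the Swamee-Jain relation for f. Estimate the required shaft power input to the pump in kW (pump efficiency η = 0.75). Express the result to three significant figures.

V = 4Q/(πD²) = 2.373 m/s; Re = 8.18×10^5; ε/D = 0.00225; f = 0.02445
h_f = f(L/D)V²/2g = 27.12 m
Total head H = z + h_f = 31.2 + 27.12 = 58.32 m
P_hyd = ρgQH = 1000·9.81·0.369·58.32 = 211.1 kW
P_shaft = P_hyd/η = 211.1/0.75 = 281.5 kW

P_shaft ≈ 281 kW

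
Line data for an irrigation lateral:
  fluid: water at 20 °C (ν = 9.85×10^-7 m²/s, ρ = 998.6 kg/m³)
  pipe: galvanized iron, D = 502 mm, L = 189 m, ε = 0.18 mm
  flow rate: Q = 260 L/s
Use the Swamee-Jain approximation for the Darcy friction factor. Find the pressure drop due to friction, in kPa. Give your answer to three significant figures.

Δp ≈ 5.37 kPa

V = 4Q/(πD²) = 4·0.260/(π·0.502²) = 1.314 m/s
Re = VD/ν = 1.314·0.502/9.85×10^-7 = 6.69×10^5 → turbulent
ε/D = 0.18/502 = 3.59×10^-4
Swamee-Jain: f = 0.01655
h_f = f(L/D)V²/(2g) = 0.01655·(189/0.502)·1.314²/(2·9.81) = 0.5479 m
Δp = ρg·h_f = 998.6·9.81·0.5479 = 5.367 kPa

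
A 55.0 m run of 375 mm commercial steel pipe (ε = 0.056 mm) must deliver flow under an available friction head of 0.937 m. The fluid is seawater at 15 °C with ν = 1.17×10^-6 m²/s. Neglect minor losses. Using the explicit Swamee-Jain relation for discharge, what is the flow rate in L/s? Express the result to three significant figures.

Q ≈ 329 L/s

Swamee-Jain (Type II): Q = -0.965·√(gD⁵h_f/L)·ln[ε/(3.7D) + √(3.17ν²L/(gD³h_f))]
√(gD⁵h_f/L) = √(9.81·0.375⁵·0.937/55.0) = 0.03520
ε/(3.7D) = 4.04×10^-5; √(3.17ν²L/(gD³h_f)) = 2.22×10^-5
Q = -0.965·0.03520·ln(6.255×10^-5) = 0.3288 m³/s
Check: V = 2.98 m/s, Re = 9.54×10^5, f = 0.01422, h_f = 0.943 m ≈ 0.937 m ✓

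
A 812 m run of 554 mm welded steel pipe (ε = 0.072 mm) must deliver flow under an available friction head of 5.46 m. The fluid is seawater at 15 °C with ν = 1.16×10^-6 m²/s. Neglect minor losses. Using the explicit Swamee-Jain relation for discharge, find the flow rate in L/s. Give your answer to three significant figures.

Swamee-Jain (Type II): Q = -0.965·√(gD⁵h_f/L)·ln[ε/(3.7D) + √(3.17ν²L/(gD³h_f))]
√(gD⁵h_f/L) = √(9.81·0.554⁵·5.46/812) = 0.05867
ε/(3.7D) = 3.51×10^-5; √(3.17ν²L/(gD³h_f)) = 1.95×10^-5
Q = -0.965·0.05867·ln(5.463×10^-5) = 0.5557 m³/s
Check: V = 2.31 m/s, Re = 1.10×10^6, f = 0.01383, h_f = 5.49 m ≈ 5.46 m ✓

Q ≈ 556 L/s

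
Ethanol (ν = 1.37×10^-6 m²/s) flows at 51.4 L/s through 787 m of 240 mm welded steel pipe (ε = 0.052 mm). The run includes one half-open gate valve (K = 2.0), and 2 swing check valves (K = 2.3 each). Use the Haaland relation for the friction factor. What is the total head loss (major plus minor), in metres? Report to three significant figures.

H_L ≈ 4.10 m

V = 4Q/(πD²) = 1.136 m/s; V²/2g = 0.06580 m
Re = 1.99×10^5, ε/D = 2.17×10^-4 → f = 0.01699 (Haaland)
Major: h_f = f(L/D)·V²/2g = 0.01699·3279·0.06580 = 3.666 m
Minor: ΣK = 6.60; h_m = ΣK·V²/2g = 0.4343 m
Total H_L = 3.666 + 0.4343 = 4.100 m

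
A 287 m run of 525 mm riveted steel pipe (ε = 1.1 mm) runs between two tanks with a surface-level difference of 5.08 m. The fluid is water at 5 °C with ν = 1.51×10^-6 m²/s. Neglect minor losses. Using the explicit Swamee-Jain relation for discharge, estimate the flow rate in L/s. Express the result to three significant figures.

Q ≈ 598 L/s

Swamee-Jain (Type II): Q = -0.965·√(gD⁵h_f/L)·ln[ε/(3.7D) + √(3.17ν²L/(gD³h_f))]
√(gD⁵h_f/L) = √(9.81·0.525⁵·5.08/287) = 0.08322
ε/(3.7D) = 5.66×10^-4; √(3.17ν²L/(gD³h_f)) = 1.70×10^-5
Q = -0.965·0.08322·ln(5.832×10^-4) = 0.5980 m³/s
Check: V = 2.76 m/s, Re = 9.61×10^5, f = 0.02398, h_f = 5.10 m ≈ 5.08 m ✓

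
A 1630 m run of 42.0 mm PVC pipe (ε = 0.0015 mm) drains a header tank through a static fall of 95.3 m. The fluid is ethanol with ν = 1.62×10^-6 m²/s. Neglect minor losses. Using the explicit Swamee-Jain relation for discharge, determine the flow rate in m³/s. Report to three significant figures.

Q ≈ 0.00203 m³/s

Swamee-Jain (Type II): Q = -0.965·√(gD⁵h_f/L)·ln[ε/(3.7D) + √(3.17ν²L/(gD³h_f))]
√(gD⁵h_f/L) = √(9.81·0.0420⁵·95.3/1630) = 2.738×10^-4
ε/(3.7D) = 9.65×10^-6; √(3.17ν²L/(gD³h_f)) = 4.42×10^-4
Q = -0.965·2.738×10^-4·ln(4.521×10^-4) = 0.002035 m³/s
Check: V = 1.47 m/s, Re = 3.81×10^4, f = 0.02222, h_f = 94.8 m ≈ 95.3 m ✓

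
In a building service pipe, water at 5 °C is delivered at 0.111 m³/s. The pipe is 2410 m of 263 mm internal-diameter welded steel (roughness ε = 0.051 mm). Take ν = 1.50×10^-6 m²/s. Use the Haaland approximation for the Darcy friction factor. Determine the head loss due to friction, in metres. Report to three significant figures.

V = 4Q/(πD²) = 4·0.111/(π·0.263²) = 2.043 m/s
Re = VD/ν = 2.043·0.263/1.50×10^-6 = 3.58×10^5 → turbulent
ε/D = 0.051/263 = 1.94×10^-4
Haaland: f = 0.01571
h_f = f(L/D)V²/(2g) = 0.01571·(2410/0.263)·2.043²/(2·9.81) = 30.64 m

h_f ≈ 30.6 m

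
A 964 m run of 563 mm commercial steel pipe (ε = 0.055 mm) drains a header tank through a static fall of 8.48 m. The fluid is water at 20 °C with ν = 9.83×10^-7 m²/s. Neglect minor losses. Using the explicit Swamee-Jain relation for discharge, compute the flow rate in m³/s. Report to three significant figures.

Q ≈ 0.682 m³/s

Swamee-Jain (Type II): Q = -0.965·√(gD⁵h_f/L)·ln[ε/(3.7D) + √(3.17ν²L/(gD³h_f))]
√(gD⁵h_f/L) = √(9.81·0.563⁵·8.48/964) = 0.06987
ε/(3.7D) = 2.64×10^-5; √(3.17ν²L/(gD³h_f)) = 1.41×10^-5
Q = -0.965·0.06987·ln(4.051×10^-5) = 0.6819 m³/s
Check: V = 2.74 m/s, Re = 1.57×10^6, f = 0.01303, h_f = 8.53 m ≈ 8.48 m ✓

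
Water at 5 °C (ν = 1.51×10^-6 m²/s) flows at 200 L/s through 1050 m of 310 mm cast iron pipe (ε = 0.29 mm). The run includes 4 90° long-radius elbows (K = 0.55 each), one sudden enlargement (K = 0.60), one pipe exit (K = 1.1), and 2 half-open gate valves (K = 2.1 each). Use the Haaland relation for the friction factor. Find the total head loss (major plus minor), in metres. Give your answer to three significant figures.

H_L ≈ 27.0 m

V = 4Q/(πD²) = 2.650 m/s; V²/2g = 0.3579 m
Re = 5.44×10^5, ε/D = 9.35×10^-4 → f = 0.01986 (Haaland)
Major: h_f = f(L/D)·V²/2g = 0.01986·3387·0.3579 = 24.08 m
Minor: ΣK = 8.10; h_m = ΣK·V²/2g = 2.899 m
Total H_L = 24.08 + 2.899 = 26.98 m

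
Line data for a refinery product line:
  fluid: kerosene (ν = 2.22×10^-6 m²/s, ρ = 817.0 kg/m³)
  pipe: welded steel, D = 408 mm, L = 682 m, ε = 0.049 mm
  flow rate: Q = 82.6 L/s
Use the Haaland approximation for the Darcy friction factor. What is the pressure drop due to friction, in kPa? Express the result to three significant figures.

V = 4Q/(πD²) = 4·0.0826/(π·0.408²) = 0.6318 m/s
Re = VD/ν = 0.6318·0.408/2.22×10^-6 = 1.16×10^5 → turbulent
ε/D = 0.049/408 = 1.20×10^-4
Haaland: f = 0.01787
h_f = f(L/D)V²/(2g) = 0.01787·(682/0.408)·0.6318²/(2·9.81) = 0.6077 m
Δp = ρg·h_f = 817.0·9.81·0.6077 = 4.871 kPa

Δp ≈ 4.87 kPa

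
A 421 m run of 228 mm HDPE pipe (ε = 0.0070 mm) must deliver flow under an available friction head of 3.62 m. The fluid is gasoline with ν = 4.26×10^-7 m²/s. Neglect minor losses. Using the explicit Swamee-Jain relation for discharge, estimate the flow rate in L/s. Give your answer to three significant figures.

Swamee-Jain (Type II): Q = -0.965·√(gD⁵h_f/L)·ln[ε/(3.7D) + √(3.17ν²L/(gD³h_f))]
√(gD⁵h_f/L) = √(9.81·0.228⁵·3.62/421) = 0.007209
ε/(3.7D) = 8.30×10^-6; √(3.17ν²L/(gD³h_f)) = 2.40×10^-5
Q = -0.965·0.007209·ln(3.229×10^-5) = 0.07194 m³/s
Check: V = 1.76 m/s, Re = 9.43×10^5, f = 0.01240, h_f = 3.62 m ≈ 3.62 m ✓

Q ≈ 71.9 L/s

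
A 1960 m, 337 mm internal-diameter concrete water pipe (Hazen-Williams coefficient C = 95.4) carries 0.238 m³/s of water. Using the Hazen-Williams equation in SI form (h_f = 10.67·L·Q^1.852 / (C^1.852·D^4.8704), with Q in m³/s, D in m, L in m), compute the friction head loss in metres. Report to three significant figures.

h_f = 10.67·1960·0.238^1.852 / (95.4^1.852·0.337^4.8704) = 63.15 m

h_f ≈ 63.1 m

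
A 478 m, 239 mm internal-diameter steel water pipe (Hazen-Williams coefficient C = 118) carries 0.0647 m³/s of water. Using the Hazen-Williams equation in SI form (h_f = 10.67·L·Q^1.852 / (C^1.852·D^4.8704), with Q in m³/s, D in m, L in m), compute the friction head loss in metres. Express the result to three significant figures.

h_f = 10.67·478·0.0647^1.852 / (118^1.852·0.239^4.8704) = 4.963 m

h_f ≈ 4.96 m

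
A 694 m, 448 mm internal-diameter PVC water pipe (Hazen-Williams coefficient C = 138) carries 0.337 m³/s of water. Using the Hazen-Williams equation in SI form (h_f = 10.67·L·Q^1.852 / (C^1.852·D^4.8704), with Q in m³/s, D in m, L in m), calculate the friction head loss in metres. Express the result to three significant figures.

h_f ≈ 5.37 m

h_f = 10.67·694·0.337^1.852 / (138^1.852·0.448^4.8704) = 5.371 m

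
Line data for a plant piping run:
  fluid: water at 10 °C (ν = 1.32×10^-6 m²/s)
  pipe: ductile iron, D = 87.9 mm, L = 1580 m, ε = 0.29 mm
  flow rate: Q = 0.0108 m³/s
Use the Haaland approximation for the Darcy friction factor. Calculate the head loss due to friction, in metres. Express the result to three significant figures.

h_f ≈ 80.9 m

V = 4Q/(πD²) = 4·0.0108/(π·0.0879²) = 1.780 m/s
Re = VD/ν = 1.780·0.0879/1.32×10^-6 = 1.19×10^5 → turbulent
ε/D = 0.29/87.9 = 0.00330
Haaland: f = 0.02787
h_f = f(L/D)V²/(2g) = 0.02787·(1580/0.0879)·1.780²/(2·9.81) = 80.87 m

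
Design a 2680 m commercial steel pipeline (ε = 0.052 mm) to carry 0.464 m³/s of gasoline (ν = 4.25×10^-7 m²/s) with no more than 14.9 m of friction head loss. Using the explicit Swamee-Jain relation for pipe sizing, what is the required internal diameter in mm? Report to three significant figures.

D ≈ 530 mm

Swamee-Jain (Type III): D = 0.66·[ε^1.25·(LQ²/(gh_f))^4.75 + ν·Q^9.4·(L/(gh_f))^5.2]^0.04
LQ²/(gh_f) = 3.947; L/(gh_f) = 18.33
Term 1 = ε^1.25·(…)^4.75 = 0.00300; Term 2 = ν·Q^9.4·(…)^5.2 = 0.00116
D = 0.66·(0.00300 + 0.00116)^0.04 = 0.5300 m = 530 mm
Check: V = 2.10 m/s, Re = 2.62×10^6, f = 0.01267, h_f = 14.4 m ≈ 14.9 m ✓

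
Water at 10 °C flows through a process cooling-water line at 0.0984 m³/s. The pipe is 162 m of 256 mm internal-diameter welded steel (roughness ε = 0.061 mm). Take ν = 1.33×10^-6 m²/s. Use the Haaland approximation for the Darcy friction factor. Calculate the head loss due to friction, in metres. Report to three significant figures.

V = 4Q/(πD²) = 4·0.0984/(π·0.256²) = 1.912 m/s
Re = VD/ν = 1.912·0.256/1.33×10^-6 = 3.68×10^5 → turbulent
ε/D = 0.061/256 = 2.38×10^-4
Haaland: f = 0.01604
h_f = f(L/D)V²/(2g) = 0.01604·(162/0.256)·1.912²/(2·9.81) = 1.890 m

h_f ≈ 1.89 m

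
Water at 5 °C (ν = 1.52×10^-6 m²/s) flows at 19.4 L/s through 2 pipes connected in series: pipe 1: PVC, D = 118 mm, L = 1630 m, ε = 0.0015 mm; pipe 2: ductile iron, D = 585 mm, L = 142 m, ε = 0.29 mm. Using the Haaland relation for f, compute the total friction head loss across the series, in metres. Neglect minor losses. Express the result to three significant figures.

Pipe 1: V = 1.774 m/s, Re = 1.38×10^5, ε/D = 1.27×10^-5, f = 0.01675, h_1 = f(L/D)V²/2g = 37.11 m
Pipe 2: V = 0.07218 m/s, Re = 2.78×10^4, ε/D = 4.96×10^-4, f = 0.02484, h_2 = f(L/D)V²/2g = 0.001601 m
Series → Q common, losses add: H = Σh = 37.11 m

H ≈ 37.1 m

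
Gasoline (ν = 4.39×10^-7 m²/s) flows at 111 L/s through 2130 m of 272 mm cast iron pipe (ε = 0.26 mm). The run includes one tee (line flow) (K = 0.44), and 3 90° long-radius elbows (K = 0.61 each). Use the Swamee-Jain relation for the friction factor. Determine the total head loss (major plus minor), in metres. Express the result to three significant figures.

V = 4Q/(πD²) = 1.910 m/s; V²/2g = 0.1860 m
Re = 1.18×10^6, ε/D = 9.56×10^-4 → f = 0.01977 (Swamee-Jain)
Major: h_f = f(L/D)·V²/2g = 0.01977·7831·0.1860 = 28.80 m
Minor: ΣK = 2.27; h_m = ΣK·V²/2g = 0.4222 m
Total H_L = 28.80 + 0.4222 = 29.22 m

H_L ≈ 29.2 m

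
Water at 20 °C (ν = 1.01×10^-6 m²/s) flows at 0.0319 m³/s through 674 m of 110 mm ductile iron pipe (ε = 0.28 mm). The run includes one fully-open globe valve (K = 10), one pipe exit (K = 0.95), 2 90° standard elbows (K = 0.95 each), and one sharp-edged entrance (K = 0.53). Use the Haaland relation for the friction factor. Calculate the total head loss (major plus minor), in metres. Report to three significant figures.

H_L ≈ 97.1 m

V = 4Q/(πD²) = 3.357 m/s; V²/2g = 0.5743 m
Re = 3.66×10^5, ε/D = 0.00255 → f = 0.02542 (Haaland)
Major: h_f = f(L/D)·V²/2g = 0.02542·6127·0.5743 = 89.45 m
Minor: ΣK = 13.4; h_m = ΣK·V²/2g = 7.684 m
Total H_L = 89.45 + 7.684 = 97.13 m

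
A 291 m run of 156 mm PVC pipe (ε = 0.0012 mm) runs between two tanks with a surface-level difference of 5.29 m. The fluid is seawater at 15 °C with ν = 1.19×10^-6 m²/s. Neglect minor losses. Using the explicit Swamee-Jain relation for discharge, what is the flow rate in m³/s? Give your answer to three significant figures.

Q ≈ 0.0368 m³/s

Swamee-Jain (Type II): Q = -0.965·√(gD⁵h_f/L)·ln[ε/(3.7D) + √(3.17ν²L/(gD³h_f))]
√(gD⁵h_f/L) = √(9.81·0.156⁵·5.29/291) = 0.004059
ε/(3.7D) = 2.08×10^-6; √(3.17ν²L/(gD³h_f)) = 8.14×10^-5
Q = -0.965·0.004059·ln(8.351×10^-5) = 0.03678 m³/s
Check: V = 1.92 m/s, Re = 2.52×10^5, f = 0.01493, h_f = 5.26 m ≈ 5.29 m ✓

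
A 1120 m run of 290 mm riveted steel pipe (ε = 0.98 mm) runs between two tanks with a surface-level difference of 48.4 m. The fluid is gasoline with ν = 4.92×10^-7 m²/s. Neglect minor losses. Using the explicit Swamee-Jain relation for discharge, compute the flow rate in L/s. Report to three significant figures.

Swamee-Jain (Type II): Q = -0.965·√(gD⁵h_f/L)·ln[ε/(3.7D) + √(3.17ν²L/(gD³h_f))]
√(gD⁵h_f/L) = √(9.81·0.290⁵·48.4/1120) = 0.02949
ε/(3.7D) = 9.13×10^-4; √(3.17ν²L/(gD³h_f)) = 8.61×10^-6
Q = -0.965·0.02949·ln(9.219×10^-4) = 0.1989 m³/s
Check: V = 3.01 m/s, Re = 1.77×10^6, f = 0.02718, h_f = 48.5 m ≈ 48.4 m ✓

Q ≈ 199 L/s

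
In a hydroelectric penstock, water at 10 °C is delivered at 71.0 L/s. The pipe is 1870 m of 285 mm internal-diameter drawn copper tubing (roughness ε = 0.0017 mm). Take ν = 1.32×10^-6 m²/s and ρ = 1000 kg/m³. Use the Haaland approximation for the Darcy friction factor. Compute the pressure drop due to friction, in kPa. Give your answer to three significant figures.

Δp ≈ 60.9 kPa

V = 4Q/(πD²) = 4·0.0710/(π·0.285²) = 1.113 m/s
Re = VD/ν = 1.113·0.285/1.32×10^-6 = 2.40×10^5 → turbulent
ε/D = 0.0017/285 = 5.96×10^-6
Haaland: f = 0.01500
h_f = f(L/D)V²/(2g) = 0.01500·(1870/0.285)·1.113²/(2·9.81) = 6.213 m
Δp = ρg·h_f = 1000·9.81·6.213 = 60.95 kPa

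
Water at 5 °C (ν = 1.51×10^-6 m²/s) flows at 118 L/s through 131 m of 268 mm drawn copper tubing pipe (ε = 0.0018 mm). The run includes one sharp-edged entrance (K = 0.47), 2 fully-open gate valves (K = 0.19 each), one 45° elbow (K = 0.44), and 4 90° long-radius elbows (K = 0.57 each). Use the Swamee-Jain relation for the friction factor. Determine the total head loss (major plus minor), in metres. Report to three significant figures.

H_L ≈ 2.31 m

V = 4Q/(πD²) = 2.092 m/s; V²/2g = 0.2230 m
Re = 3.71×10^5, ε/D = 6.72×10^-6 → f = 0.01391 (Swamee-Jain)
Major: h_f = f(L/D)·V²/2g = 0.01391·488.8·0.2230 = 1.516 m
Minor: ΣK = 3.57; h_m = ΣK·V²/2g = 0.7962 m
Total H_L = 1.516 + 0.7962 = 2.312 m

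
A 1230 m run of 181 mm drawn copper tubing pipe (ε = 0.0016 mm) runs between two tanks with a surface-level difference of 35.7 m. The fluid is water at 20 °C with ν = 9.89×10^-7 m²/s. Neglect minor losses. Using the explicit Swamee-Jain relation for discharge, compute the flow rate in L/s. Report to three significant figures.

Q ≈ 71.8 L/s

Swamee-Jain (Type II): Q = -0.965·√(gD⁵h_f/L)·ln[ε/(3.7D) + √(3.17ν²L/(gD³h_f))]
√(gD⁵h_f/L) = √(9.81·0.181⁵·35.7/1230) = 0.007437
ε/(3.7D) = 2.39×10^-6; √(3.17ν²L/(gD³h_f)) = 4.29×10^-5
Q = -0.965·0.007437·ln(4.524×10^-5) = 0.07179 m³/s
Check: V = 2.79 m/s, Re = 5.11×10^5, f = 0.01319, h_f = 35.6 m ≈ 35.7 m ✓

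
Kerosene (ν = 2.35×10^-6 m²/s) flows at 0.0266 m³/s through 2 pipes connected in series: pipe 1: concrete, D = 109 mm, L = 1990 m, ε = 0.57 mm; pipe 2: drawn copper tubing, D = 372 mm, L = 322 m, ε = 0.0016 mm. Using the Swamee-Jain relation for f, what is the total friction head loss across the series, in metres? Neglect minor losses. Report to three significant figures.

H ≈ 240 m

Pipe 1: V = 2.851 m/s, Re = 1.32×10^5, ε/D = 0.00523, f = 0.03170, h_1 = f(L/D)V²/2g = 239.7 m
Pipe 2: V = 0.2447 m/s, Re = 3.87×10^4, ε/D = 4.30×10^-6, f = 0.02202, h_2 = f(L/D)V²/2g = 0.05820 m
Series → Q common, losses add: H = Σh = 239.7 m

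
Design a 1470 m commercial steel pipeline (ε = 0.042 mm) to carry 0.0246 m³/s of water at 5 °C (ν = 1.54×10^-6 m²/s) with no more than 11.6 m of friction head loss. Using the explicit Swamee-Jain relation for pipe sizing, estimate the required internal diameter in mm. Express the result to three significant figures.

D ≈ 166 mm

Swamee-Jain (Type III): D = 0.66·[ε^1.25·(LQ²/(gh_f))^4.75 + ν·Q^9.4·(L/(gh_f))^5.2]^0.04
LQ²/(gh_f) = 0.007817; L/(gh_f) = 12.92
Term 1 = ε^1.25·(…)^4.75 = 3.32×10^-16; Term 2 = ν·Q^9.4·(…)^5.2 = 6.93×10^-16
D = 0.66·(3.32×10^-16 + 6.93×10^-16)^0.04 = 0.1659 m = 166 mm
Check: V = 1.14 m/s, Re = 1.23×10^5, f = 0.01868, h_f = 10.9 m ≈ 11.6 m ✓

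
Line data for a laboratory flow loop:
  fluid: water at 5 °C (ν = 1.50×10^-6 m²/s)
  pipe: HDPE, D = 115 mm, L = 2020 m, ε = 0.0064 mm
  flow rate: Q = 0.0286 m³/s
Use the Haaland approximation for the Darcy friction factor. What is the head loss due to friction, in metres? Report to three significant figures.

V = 4Q/(πD²) = 4·0.0286/(π·0.115²) = 2.753 m/s
Re = VD/ν = 2.753·0.115/1.50×10^-6 = 2.11×10^5 → turbulent
ε/D = 0.0064/115 = 5.57×10^-5
Haaland: f = 0.01572
h_f = f(L/D)V²/(2g) = 0.01572·(2020/0.115)·2.753²/(2·9.81) = 106.7 m

h_f ≈ 107 m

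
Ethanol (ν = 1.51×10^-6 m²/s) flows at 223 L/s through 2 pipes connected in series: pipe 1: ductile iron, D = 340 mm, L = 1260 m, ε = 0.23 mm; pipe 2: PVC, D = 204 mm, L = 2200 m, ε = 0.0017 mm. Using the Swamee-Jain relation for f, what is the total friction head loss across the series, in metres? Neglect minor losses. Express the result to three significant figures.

Pipe 1: V = 2.456 m/s, Re = 5.53×10^5, ε/D = 6.76×10^-4, f = 0.01872, h_1 = f(L/D)V²/2g = 21.33 m
Pipe 2: V = 6.823 m/s, Re = 9.22×10^5, ε/D = 8.33×10^-6, f = 0.01196, h_2 = f(L/D)V²/2g = 306.1 m
Series → Q common, losses add: H = Σh = 327.5 m

H ≈ 327 m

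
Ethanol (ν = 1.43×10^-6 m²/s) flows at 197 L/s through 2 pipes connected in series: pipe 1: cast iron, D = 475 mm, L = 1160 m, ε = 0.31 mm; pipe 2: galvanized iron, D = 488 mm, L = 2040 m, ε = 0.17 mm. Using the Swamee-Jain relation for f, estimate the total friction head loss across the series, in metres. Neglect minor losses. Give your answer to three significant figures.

Pipe 1: V = 1.112 m/s, Re = 3.69×10^5, ε/D = 6.53×10^-4, f = 0.01893, h_1 = f(L/D)V²/2g = 2.913 m
Pipe 2: V = 1.053 m/s, Re = 3.59×10^5, ε/D = 3.48×10^-4, f = 0.01714, h_2 = f(L/D)V²/2g = 4.051 m
Series → Q common, losses add: H = Σh = 6.963 m

H ≈ 6.96 m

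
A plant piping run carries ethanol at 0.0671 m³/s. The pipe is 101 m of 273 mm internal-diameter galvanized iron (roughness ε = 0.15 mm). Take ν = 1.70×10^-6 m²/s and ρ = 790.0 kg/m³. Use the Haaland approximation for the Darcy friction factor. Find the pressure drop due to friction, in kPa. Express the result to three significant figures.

V = 4Q/(πD²) = 4·0.0671/(π·0.273²) = 1.146 m/s
Re = VD/ν = 1.146·0.273/1.70×10^-6 = 1.84×10^5 → turbulent
ε/D = 0.15/273 = 5.49×10^-4
Haaland: f = 0.01902
h_f = f(L/D)V²/(2g) = 0.01902·(101/0.273)·1.146²/(2·9.81) = 0.4714 m
Δp = ρg·h_f = 790.0·9.81·0.4714 = 3.653 kPa

Δp ≈ 3.65 kPa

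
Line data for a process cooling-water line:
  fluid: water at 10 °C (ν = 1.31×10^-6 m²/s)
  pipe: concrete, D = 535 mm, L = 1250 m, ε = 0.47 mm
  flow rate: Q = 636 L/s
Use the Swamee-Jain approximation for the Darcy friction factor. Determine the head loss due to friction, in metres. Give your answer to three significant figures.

V = 4Q/(πD²) = 4·0.636/(π·0.535²) = 2.829 m/s
Re = VD/ν = 2.829·0.535/1.31×10^-6 = 1.16×10^6 → turbulent
ε/D = 0.47/535 = 8.79×10^-4
Swamee-Jain: f = 0.01941
h_f = f(L/D)V²/(2g) = 0.01941·(1250/0.535)·2.829²/(2·9.81) = 18.50 m

h_f ≈ 18.5 m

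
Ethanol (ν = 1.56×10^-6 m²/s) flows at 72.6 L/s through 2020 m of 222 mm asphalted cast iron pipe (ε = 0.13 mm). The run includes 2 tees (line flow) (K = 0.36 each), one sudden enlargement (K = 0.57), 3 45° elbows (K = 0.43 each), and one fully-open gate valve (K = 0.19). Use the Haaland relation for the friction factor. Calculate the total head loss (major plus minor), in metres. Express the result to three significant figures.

H_L ≈ 31.0 m

V = 4Q/(πD²) = 1.876 m/s; V²/2g = 0.1793 m
Re = 2.67×10^5, ε/D = 5.86×10^-4 → f = 0.01869 (Haaland)
Major: h_f = f(L/D)·V²/2g = 0.01869·9099·0.1793 = 30.49 m
Minor: ΣK = 2.77; h_m = ΣK·V²/2g = 0.4967 m
Total H_L = 30.49 + 0.4967 = 30.98 m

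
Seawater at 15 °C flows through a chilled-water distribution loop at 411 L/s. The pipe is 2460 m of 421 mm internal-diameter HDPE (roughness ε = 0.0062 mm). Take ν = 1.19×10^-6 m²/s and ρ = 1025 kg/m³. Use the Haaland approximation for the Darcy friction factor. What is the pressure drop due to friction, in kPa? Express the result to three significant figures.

V = 4Q/(πD²) = 4·0.411/(π·0.421²) = 2.952 m/s
Re = VD/ν = 2.952·0.421/1.19×10^-6 = 1.04×10^6 → turbulent
ε/D = 0.0062/421 = 1.47×10^-5
Haaland: f = 0.01178
h_f = f(L/D)V²/(2g) = 0.01178·(2460/0.421)·2.952²/(2·9.81) = 30.59 m
Δp = ρg·h_f = 1025·9.81·30.59 = 307.6 kPa

Δp ≈ 308 kPa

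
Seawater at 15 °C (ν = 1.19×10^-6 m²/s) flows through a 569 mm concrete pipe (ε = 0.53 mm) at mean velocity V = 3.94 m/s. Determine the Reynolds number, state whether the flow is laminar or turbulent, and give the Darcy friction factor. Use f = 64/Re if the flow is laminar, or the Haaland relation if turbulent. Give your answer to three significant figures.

Re ≈ 1.88×10^6; turbulent; f ≈ 0.0195

Re = VD/ν = 3.940·0.569/1.19×10^-6 = 1.88×10^6
Re > 4000 → turbulent; ε/D = 9.31×10^-4
Haaland: f = 0.01949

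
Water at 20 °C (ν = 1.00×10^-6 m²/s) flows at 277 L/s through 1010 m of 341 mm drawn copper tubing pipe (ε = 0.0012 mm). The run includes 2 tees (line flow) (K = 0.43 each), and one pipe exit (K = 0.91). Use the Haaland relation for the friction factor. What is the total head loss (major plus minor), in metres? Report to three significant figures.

H_L ≈ 16.9 m

V = 4Q/(πD²) = 3.033 m/s; V²/2g = 0.4689 m
Re = 1.03×10^6, ε/D = 3.52×10^-6 → f = 0.01158 (Haaland)
Major: h_f = f(L/D)·V²/2g = 0.01158·2962·0.4689 = 16.08 m
Minor: ΣK = 1.77; h_m = ΣK·V²/2g = 0.8299 m
Total H_L = 16.08 + 0.8299 = 16.91 m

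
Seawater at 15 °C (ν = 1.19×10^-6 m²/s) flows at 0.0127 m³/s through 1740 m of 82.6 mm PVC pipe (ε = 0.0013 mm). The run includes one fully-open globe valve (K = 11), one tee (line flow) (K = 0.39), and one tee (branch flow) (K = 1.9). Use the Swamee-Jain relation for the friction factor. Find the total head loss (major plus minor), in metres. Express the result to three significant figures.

V = 4Q/(πD²) = 2.370 m/s; V²/2g = 0.2863 m
Re = 1.65×10^5, ε/D = 1.57×10^-5 → f = 0.01627 (Swamee-Jain)
Major: h_f = f(L/D)·V²/2g = 0.01627·21065·0.2863 = 98.12 m
Minor: ΣK = 13.3; h_m = ΣK·V²/2g = 3.805 m
Total H_L = 98.12 + 3.805 = 101.9 m

H_L ≈ 102 m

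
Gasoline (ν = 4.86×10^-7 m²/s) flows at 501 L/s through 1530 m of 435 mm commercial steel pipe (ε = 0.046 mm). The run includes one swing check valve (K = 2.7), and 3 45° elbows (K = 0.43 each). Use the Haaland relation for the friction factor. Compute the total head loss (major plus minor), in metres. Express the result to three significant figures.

H_L ≈ 28.0 m

V = 4Q/(πD²) = 3.371 m/s; V²/2g = 0.5792 m
Re = 3.02×10^6, ε/D = 1.06×10^-4 → f = 0.01262 (Haaland)
Major: h_f = f(L/D)·V²/2g = 0.01262·3517·0.5792 = 25.70 m
Minor: ΣK = 3.99; h_m = ΣK·V²/2g = 2.311 m
Total H_L = 25.70 + 2.311 = 28.02 m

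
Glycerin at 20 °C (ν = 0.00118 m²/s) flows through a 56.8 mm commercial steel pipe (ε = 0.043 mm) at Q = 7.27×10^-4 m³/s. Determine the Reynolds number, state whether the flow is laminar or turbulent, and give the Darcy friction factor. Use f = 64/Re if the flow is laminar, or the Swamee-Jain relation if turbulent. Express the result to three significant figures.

V = 4Q/(πD²) = 0.2869 m/s
Re = VD/ν = 0.2869·0.0568/0.00118 = 13.8
Re < 2300 → laminar → f = 64/Re = 4.634

Re ≈ 13.8; laminar; f = 64/Re ≈ 4.63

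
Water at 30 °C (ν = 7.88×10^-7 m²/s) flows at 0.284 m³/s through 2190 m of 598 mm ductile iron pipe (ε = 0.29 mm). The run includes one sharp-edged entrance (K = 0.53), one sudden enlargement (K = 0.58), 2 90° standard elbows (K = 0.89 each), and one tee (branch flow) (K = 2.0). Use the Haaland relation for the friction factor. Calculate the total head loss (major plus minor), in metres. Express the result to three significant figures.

V = 4Q/(πD²) = 1.011 m/s; V²/2g = 0.05211 m
Re = 7.67×10^5, ε/D = 4.85×10^-4 → f = 0.01720 (Haaland)
Major: h_f = f(L/D)·V²/2g = 0.01720·3662·0.05211 = 3.282 m
Minor: ΣK = 4.89; h_m = ΣK·V²/2g = 0.2548 m
Total H_L = 3.282 + 0.2548 = 3.537 m

H_L ≈ 3.54 m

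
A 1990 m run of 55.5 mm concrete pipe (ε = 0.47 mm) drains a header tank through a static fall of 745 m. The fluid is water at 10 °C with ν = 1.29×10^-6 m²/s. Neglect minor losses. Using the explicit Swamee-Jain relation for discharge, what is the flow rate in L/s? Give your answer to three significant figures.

Q ≈ 8.11 L/s

Swamee-Jain (Type II): Q = -0.965·√(gD⁵h_f/L)·ln[ε/(3.7D) + √(3.17ν²L/(gD³h_f))]
√(gD⁵h_f/L) = √(9.81·0.0555⁵·745/1990) = 0.001391
ε/(3.7D) = 0.00229; √(3.17ν²L/(gD³h_f)) = 9.17×10^-5
Q = -0.965·0.001391·ln(0.002380) = 0.008106 m³/s
Check: V = 3.35 m/s, Re = 1.44×10^5, f = 0.03652, h_f = 749 m ≈ 745 m ✓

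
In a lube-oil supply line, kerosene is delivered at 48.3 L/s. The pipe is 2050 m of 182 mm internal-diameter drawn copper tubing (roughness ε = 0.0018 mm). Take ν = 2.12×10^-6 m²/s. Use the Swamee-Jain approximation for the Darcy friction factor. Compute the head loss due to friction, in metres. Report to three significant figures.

h_f ≈ 32.3 m

V = 4Q/(πD²) = 4·0.0483/(π·0.182²) = 1.857 m/s
Re = VD/ν = 1.857·0.182/2.12×10^-6 = 1.59×10^5 → turbulent
ε/D = 0.0018/182 = 9.89×10^-6
Swamee-Jain: f = 0.01632
h_f = f(L/D)V²/(2g) = 0.01632·(2050/0.182)·1.857²/(2·9.81) = 32.30 m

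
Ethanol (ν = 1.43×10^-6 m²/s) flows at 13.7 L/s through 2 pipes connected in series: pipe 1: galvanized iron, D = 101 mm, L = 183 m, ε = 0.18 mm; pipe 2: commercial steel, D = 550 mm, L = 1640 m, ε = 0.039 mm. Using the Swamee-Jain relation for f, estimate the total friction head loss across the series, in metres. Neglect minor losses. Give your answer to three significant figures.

Pipe 1: V = 1.710 m/s, Re = 1.21×10^5, ε/D = 0.00178, f = 0.02445, h_1 = f(L/D)V²/2g = 6.603 m
Pipe 2: V = 0.05766 m/s, Re = 2.22×10^4, ε/D = 7.09×10^-5, f = 0.02534, h_2 = f(L/D)V²/2g = 0.01281 m
Series → Q common, losses add: H = Σh = 6.616 m

H ≈ 6.62 m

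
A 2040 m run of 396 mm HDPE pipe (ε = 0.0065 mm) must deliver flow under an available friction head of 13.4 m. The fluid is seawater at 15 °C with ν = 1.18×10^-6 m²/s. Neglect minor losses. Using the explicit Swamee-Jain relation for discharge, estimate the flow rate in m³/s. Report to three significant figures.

Q ≈ 0.246 m³/s

Swamee-Jain (Type II): Q = -0.965·√(gD⁵h_f/L)·ln[ε/(3.7D) + √(3.17ν²L/(gD³h_f))]
√(gD⁵h_f/L) = √(9.81·0.396⁵·13.4/2040) = 0.02505
ε/(3.7D) = 4.44×10^-6; √(3.17ν²L/(gD³h_f)) = 3.32×10^-5
Q = -0.965·0.02505·ln(3.765×10^-5) = 0.2463 m³/s
Check: V = 2.00 m/s, Re = 6.71×10^5, f = 0.01274, h_f = 13.4 m ≈ 13.4 m ✓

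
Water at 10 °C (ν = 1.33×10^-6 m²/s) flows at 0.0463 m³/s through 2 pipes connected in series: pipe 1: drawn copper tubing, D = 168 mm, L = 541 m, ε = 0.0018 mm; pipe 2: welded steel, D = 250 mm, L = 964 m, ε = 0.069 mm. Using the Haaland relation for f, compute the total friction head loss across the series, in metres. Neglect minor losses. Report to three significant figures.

Pipe 1: V = 2.089 m/s, Re = 2.64×10^5, ε/D = 1.07×10^-5, f = 0.01477, h_1 = f(L/D)V²/2g = 10.58 m
Pipe 2: V = 0.9432 m/s, Re = 1.77×10^5, ε/D = 2.76×10^-4, f = 0.01761, h_2 = f(L/D)V²/2g = 3.080 m
Series → Q common, losses add: H = Σh = 13.66 m

H ≈ 13.7 m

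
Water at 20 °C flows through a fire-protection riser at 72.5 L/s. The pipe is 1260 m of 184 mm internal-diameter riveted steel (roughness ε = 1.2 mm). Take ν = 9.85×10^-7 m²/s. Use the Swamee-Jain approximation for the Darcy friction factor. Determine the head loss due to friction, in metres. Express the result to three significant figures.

h_f ≈ 86.2 m

V = 4Q/(πD²) = 4·0.0725/(π·0.184²) = 2.727 m/s
Re = VD/ν = 2.727·0.184/9.85×10^-7 = 5.09×10^5 → turbulent
ε/D = 1.2/184 = 0.00652
Swamee-Jain: f = 0.03321
h_f = f(L/D)V²/(2g) = 0.03321·(1260/0.184)·2.727²/(2·9.81) = 86.17 m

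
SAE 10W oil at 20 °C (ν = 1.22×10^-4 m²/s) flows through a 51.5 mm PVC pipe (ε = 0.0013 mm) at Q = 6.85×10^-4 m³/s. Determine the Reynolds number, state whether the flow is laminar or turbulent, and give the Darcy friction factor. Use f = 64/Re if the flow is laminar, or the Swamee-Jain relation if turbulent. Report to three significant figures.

Re ≈ 139; laminar; f = 64/Re ≈ 0.461

V = 4Q/(πD²) = 0.3288 m/s
Re = VD/ν = 0.3288·0.0515/1.22×10^-4 = 139
Re < 2300 → laminar → f = 64/Re = 0.4610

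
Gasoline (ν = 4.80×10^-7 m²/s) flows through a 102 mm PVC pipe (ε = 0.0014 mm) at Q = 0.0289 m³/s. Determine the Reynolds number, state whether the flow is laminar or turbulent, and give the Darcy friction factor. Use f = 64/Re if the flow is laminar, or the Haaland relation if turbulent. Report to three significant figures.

Re ≈ 7.52×10^5; turbulent; f ≈ 0.0124

V = 4Q/(πD²) = 3.537 m/s
Re = VD/ν = 3.537·0.102/4.80×10^-7 = 7.52×10^5
Re > 4000 → turbulent; ε/D = 1.37×10^-5
Haaland: f = 0.01237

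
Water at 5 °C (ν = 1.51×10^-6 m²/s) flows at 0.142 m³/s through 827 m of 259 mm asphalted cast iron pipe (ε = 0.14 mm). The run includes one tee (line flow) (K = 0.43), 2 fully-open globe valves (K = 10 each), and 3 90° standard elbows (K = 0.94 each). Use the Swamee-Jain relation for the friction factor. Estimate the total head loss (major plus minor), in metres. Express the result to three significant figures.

H_L ≈ 30.0 m

V = 4Q/(πD²) = 2.695 m/s; V²/2g = 0.3703 m
Re = 4.62×10^5, ε/D = 5.41×10^-4 → f = 0.01809 (Swamee-Jain)
Major: h_f = f(L/D)·V²/2g = 0.01809·3193·0.3703 = 21.39 m
Minor: ΣK = 23.2; h_m = ΣK·V²/2g = 8.608 m
Total H_L = 21.39 + 8.608 = 30.00 m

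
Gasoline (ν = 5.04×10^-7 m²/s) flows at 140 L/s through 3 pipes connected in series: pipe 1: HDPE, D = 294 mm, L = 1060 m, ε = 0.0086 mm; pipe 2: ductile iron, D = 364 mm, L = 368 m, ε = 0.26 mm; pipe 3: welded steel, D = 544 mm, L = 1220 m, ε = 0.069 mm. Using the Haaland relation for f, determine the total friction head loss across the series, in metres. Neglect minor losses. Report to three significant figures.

H ≈ 11.6 m

Pipe 1: V = 2.062 m/s, Re = 1.20×10^6, ε/D = 2.93×10^-5, f = 0.01186, h_1 = f(L/D)V²/2g = 9.267 m
Pipe 2: V = 1.345 m/s, Re = 9.72×10^5, ε/D = 7.14×10^-4, f = 0.01851, h_2 = f(L/D)V²/2g = 1.726 m
Pipe 3: V = 0.6023 m/s, Re = 6.50×10^5, ε/D = 1.27×10^-4, f = 0.01419, h_3 = f(L/D)V²/2g = 0.5884 m
Series → Q common, losses add: H = Σh = 11.58 m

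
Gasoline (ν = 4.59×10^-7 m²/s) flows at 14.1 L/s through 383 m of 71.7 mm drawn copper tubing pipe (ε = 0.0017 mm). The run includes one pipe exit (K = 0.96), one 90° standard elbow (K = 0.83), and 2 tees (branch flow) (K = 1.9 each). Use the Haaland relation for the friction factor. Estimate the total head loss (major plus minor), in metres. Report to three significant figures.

H_L ≈ 47.2 m

V = 4Q/(πD²) = 3.492 m/s; V²/2g = 0.6216 m
Re = 5.46×10^5, ε/D = 2.37×10^-5 → f = 0.01316 (Haaland)
Major: h_f = f(L/D)·V²/2g = 0.01316·5342·0.6216 = 43.70 m
Minor: ΣK = 5.59; h_m = ΣK·V²/2g = 3.475 m
Total H_L = 43.70 + 3.475 = 47.17 m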